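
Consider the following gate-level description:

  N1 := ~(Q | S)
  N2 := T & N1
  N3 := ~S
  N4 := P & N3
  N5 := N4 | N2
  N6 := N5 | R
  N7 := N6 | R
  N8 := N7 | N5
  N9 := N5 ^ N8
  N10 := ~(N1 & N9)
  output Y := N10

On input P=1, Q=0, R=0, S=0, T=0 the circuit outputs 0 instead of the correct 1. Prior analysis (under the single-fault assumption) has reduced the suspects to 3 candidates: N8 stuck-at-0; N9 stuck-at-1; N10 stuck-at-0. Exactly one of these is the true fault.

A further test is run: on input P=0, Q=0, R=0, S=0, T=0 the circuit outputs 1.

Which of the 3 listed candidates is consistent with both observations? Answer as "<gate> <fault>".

Evaluate each candidate on input P=0, Q=0, R=0, S=0, T=0:
  N8 stuck-at-0: N1=1, N2=0, N3=1, N4=0, N5=0, N6=0, N7=0, N8=0 [stuck-at-0], N9=0, N10=1 → 1 — matches
  N9 stuck-at-1: N1=1, N2=0, N3=1, N4=0, N5=0, N6=0, N7=0, N8=0, N9=1 [stuck-at-1], N10=0 → 0 — eliminated
  N10 stuck-at-0: N1=1, N2=0, N3=1, N4=0, N5=0, N6=0, N7=0, N8=0, N9=0, N10=0 [stuck-at-0] → 0 — eliminated
Only N8 stuck-at-0 reproduces the observed 1.

N8 stuck-at-0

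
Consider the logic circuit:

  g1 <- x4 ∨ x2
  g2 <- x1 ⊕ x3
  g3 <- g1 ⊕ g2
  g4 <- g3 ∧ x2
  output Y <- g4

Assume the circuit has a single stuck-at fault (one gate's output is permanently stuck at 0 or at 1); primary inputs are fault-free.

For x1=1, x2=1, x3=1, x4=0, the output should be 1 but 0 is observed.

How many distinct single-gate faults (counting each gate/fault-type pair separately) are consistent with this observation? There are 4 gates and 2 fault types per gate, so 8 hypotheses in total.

Fault-free: g1=1, g2=0, g3=1, g4=1 → 1. Observed 0.
  g1 stuck-at-0: output 0 ✓
  g1 stuck-at-1: output 1 ✗
  g2 stuck-at-0: output 1 ✗
  g2 stuck-at-1: output 0 ✓
  g3 stuck-at-0: output 0 ✓
  g3 stuck-at-1: output 1 ✗
  g4 stuck-at-0: output 0 ✓
  g4 stuck-at-1: output 1 ✗
Consistent faults: {g1 stuck-at-0, g2 stuck-at-1, g3 stuck-at-0, g4 stuck-at-0} — 4 in all.

4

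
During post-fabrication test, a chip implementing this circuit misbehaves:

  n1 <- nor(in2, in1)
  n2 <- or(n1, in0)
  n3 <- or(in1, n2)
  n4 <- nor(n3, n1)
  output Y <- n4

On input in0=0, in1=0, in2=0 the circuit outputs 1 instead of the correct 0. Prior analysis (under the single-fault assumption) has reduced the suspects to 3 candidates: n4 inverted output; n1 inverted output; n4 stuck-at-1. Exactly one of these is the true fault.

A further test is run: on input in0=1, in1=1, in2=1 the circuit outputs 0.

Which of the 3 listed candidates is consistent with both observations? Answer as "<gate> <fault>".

Evaluate each candidate on input in0=1, in1=1, in2=1:
  n4 inverted output: n1=0, n2=1, n3=1, n4=1 [inverted output] → 1 — eliminated
  n1 inverted output: n1=1 [inverted output], n2=1, n3=1, n4=0 → 0 — matches
  n4 stuck-at-1: n1=0, n2=1, n3=1, n4=1 [stuck-at-1] → 1 — eliminated
Only n1 inverted output reproduces the observed 0.

n1 inverted output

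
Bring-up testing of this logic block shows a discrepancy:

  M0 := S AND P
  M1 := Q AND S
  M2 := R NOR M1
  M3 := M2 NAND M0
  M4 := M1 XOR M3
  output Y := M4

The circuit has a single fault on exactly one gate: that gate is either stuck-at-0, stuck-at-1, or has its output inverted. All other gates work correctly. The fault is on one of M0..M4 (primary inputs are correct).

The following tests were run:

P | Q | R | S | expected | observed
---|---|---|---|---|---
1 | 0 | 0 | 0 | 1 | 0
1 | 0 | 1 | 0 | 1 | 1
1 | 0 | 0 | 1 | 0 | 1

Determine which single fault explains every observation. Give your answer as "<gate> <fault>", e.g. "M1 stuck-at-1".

M0 inverted output

Fault-free values for test 1 (P=1, Q=0, R=0, S=0): M0=0, M1=0, M2=1, M3=1, M4=1, giving Y=1. Observed 0.
Test 1: faults giving observed 0 are {M0 stuck-at-1, M0 inverted output, M1 stuck-at-1, M1 inverted output, M3 stuck-at-0, M3 inverted output, M4 stuck-at-0, M4 inverted output}.
Test 2 (P=1, Q=0, R=1, S=0): fault-free M0=0, M1=0, M2=0, M3=1, M4=1 → 1; observed 1. Eliminates M1 stuck-at-1, M1 inverted output, M3 stuck-at-0, M3 inverted output, M4 stuck-at-0, M4 inverted output.
Test 3 (P=1, Q=0, R=0, S=1): fault-free M0=1, M1=0, M2=1, M3=0, M4=0 → 0; observed 1. Eliminates M0 stuck-at-1.
Only M0 inverted output is consistent with every test.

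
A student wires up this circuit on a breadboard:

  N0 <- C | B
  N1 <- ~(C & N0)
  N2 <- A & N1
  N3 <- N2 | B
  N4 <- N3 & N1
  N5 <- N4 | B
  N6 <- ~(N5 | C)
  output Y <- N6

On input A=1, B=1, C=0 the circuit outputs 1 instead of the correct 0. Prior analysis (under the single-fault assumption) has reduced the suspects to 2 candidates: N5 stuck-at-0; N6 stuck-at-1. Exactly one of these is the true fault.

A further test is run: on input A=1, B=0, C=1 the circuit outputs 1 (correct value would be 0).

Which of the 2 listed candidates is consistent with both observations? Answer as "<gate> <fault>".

Evaluate each candidate on input A=1, B=0, C=1:
  N5 stuck-at-0: N0=1, N1=0, N2=0, N3=0, N4=0, N5=0 [stuck-at-0], N6=0 → 0 — eliminated
  N6 stuck-at-1: N0=1, N1=0, N2=0, N3=0, N4=0, N5=0, N6=1 [stuck-at-1] → 1 — matches
Only N6 stuck-at-1 reproduces the observed 1.

N6 stuck-at-1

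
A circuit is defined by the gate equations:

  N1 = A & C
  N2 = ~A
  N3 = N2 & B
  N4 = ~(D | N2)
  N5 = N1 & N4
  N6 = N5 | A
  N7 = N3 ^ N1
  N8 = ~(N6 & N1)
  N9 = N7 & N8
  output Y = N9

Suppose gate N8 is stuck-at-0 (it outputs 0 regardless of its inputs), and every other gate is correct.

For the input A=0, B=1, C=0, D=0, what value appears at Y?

0

Propagate with N8 forced: N1=0, N2=1, N3=1, N4=0, N5=0, N6=0, N7=1, N8=0 [stuck-at-0], N9=0.
So Y = 0. (Without the fault it would be 1.)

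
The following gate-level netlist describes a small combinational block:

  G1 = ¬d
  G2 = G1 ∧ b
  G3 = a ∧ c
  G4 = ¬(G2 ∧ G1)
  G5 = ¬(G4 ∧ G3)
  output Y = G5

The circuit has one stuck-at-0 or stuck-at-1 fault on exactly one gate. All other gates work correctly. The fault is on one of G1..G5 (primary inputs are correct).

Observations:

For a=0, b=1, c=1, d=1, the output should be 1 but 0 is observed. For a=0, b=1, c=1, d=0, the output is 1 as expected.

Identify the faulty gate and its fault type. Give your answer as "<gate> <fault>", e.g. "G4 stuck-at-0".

Fault-free values for test 1 (a=0, b=1, c=1, d=1): G1=0, G2=0, G3=0, G4=1, G5=1, giving Y=1. Observed 0.
Test 1: faults giving observed 0 are {G3 stuck-at-1, G5 stuck-at-0}.
Test 2 (a=0, b=1, c=1, d=0): fault-free G1=1, G2=1, G3=0, G4=0, G5=1 → 1; observed 1. Eliminates G5 stuck-at-0.
Only G3 stuck-at-1 is consistent with every test.

G3 stuck-at-1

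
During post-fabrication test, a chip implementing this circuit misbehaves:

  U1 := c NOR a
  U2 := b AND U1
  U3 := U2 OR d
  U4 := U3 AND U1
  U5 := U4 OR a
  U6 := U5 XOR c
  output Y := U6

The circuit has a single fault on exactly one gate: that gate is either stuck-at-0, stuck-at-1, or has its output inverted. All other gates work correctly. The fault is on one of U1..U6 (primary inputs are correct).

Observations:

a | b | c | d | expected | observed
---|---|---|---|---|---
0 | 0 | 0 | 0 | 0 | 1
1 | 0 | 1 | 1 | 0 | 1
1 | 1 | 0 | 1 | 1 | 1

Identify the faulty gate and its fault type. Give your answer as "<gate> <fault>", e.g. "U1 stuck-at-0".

Fault-free values for test 1 (a=0, b=0, c=0, d=0): U1=1, U2=0, U3=0, U4=0, U5=0, U6=0, giving Y=0. Observed 1.
Test 1: faults giving observed 1 are {U2 stuck-at-1, U2 inverted output, U3 stuck-at-1, U3 inverted output, U4 stuck-at-1, U4 inverted output, U5 stuck-at-1, U5 inverted output, U6 stuck-at-1, U6 inverted output}.
Test 2 (a=1, b=0, c=1, d=1): fault-free U1=0, U2=0, U3=1, U4=0, U5=1, U6=0 → 0; observed 1. Eliminates U2 stuck-at-1, U2 inverted output, U3 stuck-at-1, U3 inverted output, U4 stuck-at-1, U4 inverted output, U5 stuck-at-1.
Test 3 (a=1, b=1, c=0, d=1): fault-free U1=0, U2=0, U3=1, U4=0, U5=1, U6=1 → 1; observed 1. Eliminates U5 inverted output, U6 inverted output.
Only U6 stuck-at-1 is consistent with every test.

U6 stuck-at-1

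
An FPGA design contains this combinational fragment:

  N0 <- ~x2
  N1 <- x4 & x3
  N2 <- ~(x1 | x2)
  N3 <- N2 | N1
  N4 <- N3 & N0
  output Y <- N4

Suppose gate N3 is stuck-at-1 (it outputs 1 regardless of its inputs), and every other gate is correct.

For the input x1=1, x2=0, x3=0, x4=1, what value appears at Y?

Propagate with N3 forced: N0=1, N1=0, N2=0, N3=1 [stuck-at-1], N4=1.
So Y = 1. (Without the fault it would be 0.)

1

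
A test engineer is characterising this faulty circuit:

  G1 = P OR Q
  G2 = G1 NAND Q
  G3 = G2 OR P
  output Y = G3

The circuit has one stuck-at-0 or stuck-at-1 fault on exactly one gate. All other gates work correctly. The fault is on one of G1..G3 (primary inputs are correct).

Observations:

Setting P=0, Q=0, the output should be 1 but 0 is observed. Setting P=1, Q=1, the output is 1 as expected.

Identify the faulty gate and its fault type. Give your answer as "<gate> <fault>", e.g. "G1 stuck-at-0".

Fault-free values for test 1 (P=0, Q=0): G1=0, G2=1, G3=1, giving Y=1. Observed 0.
Test 1: faults giving observed 0 are {G2 stuck-at-0, G3 stuck-at-0}.
Test 2 (P=1, Q=1): fault-free G1=1, G2=0, G3=1 → 1; observed 1. Eliminates G3 stuck-at-0.
Only G2 stuck-at-0 is consistent with every test.

G2 stuck-at-0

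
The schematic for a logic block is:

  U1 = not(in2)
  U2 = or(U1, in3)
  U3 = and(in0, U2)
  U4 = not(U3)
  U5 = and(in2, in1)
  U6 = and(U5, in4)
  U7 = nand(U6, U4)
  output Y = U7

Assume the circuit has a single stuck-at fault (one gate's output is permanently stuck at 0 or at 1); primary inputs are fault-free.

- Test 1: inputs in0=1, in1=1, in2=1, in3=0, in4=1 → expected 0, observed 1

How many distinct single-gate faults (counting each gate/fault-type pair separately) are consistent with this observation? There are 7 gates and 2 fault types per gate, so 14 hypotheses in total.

7

Fault-free: U1=0, U2=0, U3=0, U4=1, U5=1, U6=1, U7=0 → 0. Observed 1.
  U1 stuck-at-0: output 0 ✗
  U1 stuck-at-1: output 1 ✓
  U2 stuck-at-0: output 0 ✗
  U2 stuck-at-1: output 1 ✓
  U3 stuck-at-0: output 0 ✗
  U3 stuck-at-1: output 1 ✓
  U4 stuck-at-0: output 1 ✓
  U4 stuck-at-1: output 0 ✗
  U5 stuck-at-0: output 1 ✓
  U5 stuck-at-1: output 0 ✗
  U6 stuck-at-0: output 1 ✓
  U6 stuck-at-1: output 0 ✗
  U7 stuck-at-0: output 0 ✗
  U7 stuck-at-1: output 1 ✓
Consistent faults: {U1 stuck-at-1, U2 stuck-at-1, U3 stuck-at-1, U4 stuck-at-0, U5 stuck-at-0, U6 stuck-at-0, U7 stuck-at-1} — 7 in all.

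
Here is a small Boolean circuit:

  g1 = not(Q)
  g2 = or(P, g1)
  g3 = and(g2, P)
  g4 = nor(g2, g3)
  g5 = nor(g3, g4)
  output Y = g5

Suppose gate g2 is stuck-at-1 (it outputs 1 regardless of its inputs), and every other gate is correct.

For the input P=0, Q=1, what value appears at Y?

Propagate with g2 forced: g1=0, g2=1 [stuck-at-1], g3=0, g4=0, g5=1.
So Y = 1. (Without the fault it would be 0.)

1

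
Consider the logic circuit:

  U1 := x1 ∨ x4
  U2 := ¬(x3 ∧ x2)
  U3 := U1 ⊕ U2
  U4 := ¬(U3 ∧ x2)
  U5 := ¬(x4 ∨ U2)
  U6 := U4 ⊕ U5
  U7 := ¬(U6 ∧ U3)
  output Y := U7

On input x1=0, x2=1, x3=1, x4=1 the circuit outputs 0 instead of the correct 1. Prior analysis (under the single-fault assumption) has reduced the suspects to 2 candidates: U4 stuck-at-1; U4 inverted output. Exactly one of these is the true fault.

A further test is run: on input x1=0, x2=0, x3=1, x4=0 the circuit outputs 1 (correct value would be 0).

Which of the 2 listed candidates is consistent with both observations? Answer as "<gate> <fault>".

Evaluate each candidate on input x1=0, x2=0, x3=1, x4=0:
  U4 stuck-at-1: U1=0, U2=1, U3=1, U4=1 [stuck-at-1], U5=0, U6=1, U7=0 → 0 — eliminated
  U4 inverted output: U1=0, U2=1, U3=1, U4=0 [inverted output], U5=0, U6=0, U7=1 → 1 — matches
Only U4 inverted output reproduces the observed 1.

U4 inverted output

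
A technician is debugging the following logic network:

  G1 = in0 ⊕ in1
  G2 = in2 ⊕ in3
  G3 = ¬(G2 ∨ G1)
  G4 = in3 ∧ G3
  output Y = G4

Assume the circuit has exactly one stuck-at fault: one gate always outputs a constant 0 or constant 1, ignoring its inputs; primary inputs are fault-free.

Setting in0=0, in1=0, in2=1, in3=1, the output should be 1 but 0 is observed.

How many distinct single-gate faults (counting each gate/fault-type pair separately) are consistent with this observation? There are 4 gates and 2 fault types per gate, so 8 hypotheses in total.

Fault-free: G1=0, G2=0, G3=1, G4=1 → 1. Observed 0.
  G1 stuck-at-0: output 1 ✗
  G1 stuck-at-1: output 0 ✓
  G2 stuck-at-0: output 1 ✗
  G2 stuck-at-1: output 0 ✓
  G3 stuck-at-0: output 0 ✓
  G3 stuck-at-1: output 1 ✗
  G4 stuck-at-0: output 0 ✓
  G4 stuck-at-1: output 1 ✗
Consistent faults: {G1 stuck-at-1, G2 stuck-at-1, G3 stuck-at-0, G4 stuck-at-0} — 4 in all.

4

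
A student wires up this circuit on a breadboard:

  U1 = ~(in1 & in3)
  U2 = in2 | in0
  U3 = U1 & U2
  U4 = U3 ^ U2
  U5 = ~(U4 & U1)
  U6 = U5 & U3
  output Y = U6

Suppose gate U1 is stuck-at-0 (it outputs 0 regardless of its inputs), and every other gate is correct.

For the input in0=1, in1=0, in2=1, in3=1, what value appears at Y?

Propagate with U1 forced: U1=0 [stuck-at-0], U2=1, U3=0, U4=1, U5=1, U6=0.
So Y = 0. (Without the fault it would be 1.)

0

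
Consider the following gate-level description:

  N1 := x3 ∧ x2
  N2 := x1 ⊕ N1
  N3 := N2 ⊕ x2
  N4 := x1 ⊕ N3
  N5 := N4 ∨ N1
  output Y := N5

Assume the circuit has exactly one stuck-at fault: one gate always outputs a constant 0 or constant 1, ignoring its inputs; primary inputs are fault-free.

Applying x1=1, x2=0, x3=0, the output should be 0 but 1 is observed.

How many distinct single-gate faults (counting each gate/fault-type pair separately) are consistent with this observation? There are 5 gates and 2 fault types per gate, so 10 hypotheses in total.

Fault-free: N1=0, N2=1, N3=1, N4=0, N5=0 → 0. Observed 1.
  N1 stuck-at-0: output 0 ✗
  N1 stuck-at-1: output 1 ✓
  N2 stuck-at-0: output 1 ✓
  N2 stuck-at-1: output 0 ✗
  N3 stuck-at-0: output 1 ✓
  N3 stuck-at-1: output 0 ✗
  N4 stuck-at-0: output 0 ✗
  N4 stuck-at-1: output 1 ✓
  N5 stuck-at-0: output 0 ✗
  N5 stuck-at-1: output 1 ✓
Consistent faults: {N1 stuck-at-1, N2 stuck-at-0, N3 stuck-at-0, N4 stuck-at-1, N5 stuck-at-1} — 5 in all.

5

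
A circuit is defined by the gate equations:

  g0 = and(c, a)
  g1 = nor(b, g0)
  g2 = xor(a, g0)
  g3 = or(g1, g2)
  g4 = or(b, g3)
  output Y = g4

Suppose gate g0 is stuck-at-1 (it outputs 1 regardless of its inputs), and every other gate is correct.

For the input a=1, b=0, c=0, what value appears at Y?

0

Propagate with g0 forced: g0=1 [stuck-at-1], g1=0, g2=0, g3=0, g4=0.
So Y = 0. (Without the fault it would be 1.)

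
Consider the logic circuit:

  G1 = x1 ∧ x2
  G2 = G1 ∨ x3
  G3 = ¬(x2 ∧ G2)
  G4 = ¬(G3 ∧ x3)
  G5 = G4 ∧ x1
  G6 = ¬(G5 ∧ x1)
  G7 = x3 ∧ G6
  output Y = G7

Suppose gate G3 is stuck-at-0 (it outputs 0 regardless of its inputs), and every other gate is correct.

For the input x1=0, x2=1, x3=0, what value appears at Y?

0

Propagate with G3 forced: G1=0, G2=0, G3=0 [stuck-at-0], G4=1, G5=0, G6=1, G7=0.
So Y = 0. (Same as the fault-free value — the fault is masked on this input.)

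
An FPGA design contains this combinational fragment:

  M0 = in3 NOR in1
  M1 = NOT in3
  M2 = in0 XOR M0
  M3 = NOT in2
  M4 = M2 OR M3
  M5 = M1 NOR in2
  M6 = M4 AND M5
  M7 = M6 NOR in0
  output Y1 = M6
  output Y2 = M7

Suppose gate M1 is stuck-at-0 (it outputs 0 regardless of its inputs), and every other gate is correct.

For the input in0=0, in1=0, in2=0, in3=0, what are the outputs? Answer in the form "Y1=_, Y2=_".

Propagate with M1 forced: M0=1, M1=0 [stuck-at-0], M2=1, M3=1, M4=1, M5=1, M6=1, M7=0.
So the outputs are Y1=1, Y2=0. (Without the fault they would be Y1=0, Y2=1.)

Y1=1, Y2=0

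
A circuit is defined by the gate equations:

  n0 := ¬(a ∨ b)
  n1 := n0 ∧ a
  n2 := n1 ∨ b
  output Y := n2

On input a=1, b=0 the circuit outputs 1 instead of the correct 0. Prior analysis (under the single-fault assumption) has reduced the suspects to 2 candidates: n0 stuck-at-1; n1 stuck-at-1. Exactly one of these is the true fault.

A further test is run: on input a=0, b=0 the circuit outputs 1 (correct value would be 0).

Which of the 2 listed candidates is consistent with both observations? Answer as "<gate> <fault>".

n1 stuck-at-1

Evaluate each candidate on input a=0, b=0:
  n0 stuck-at-1: n0=1 [stuck-at-1], n1=0, n2=0 → 0 — eliminated
  n1 stuck-at-1: n0=1, n1=1 [stuck-at-1], n2=1 → 1 — matches
Only n1 stuck-at-1 reproduces the observed 1.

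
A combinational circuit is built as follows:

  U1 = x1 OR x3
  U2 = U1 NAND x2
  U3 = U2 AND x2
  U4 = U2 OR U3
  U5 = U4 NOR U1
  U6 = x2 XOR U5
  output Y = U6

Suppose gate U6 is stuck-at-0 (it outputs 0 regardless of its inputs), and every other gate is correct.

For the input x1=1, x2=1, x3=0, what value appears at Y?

Propagate with U6 forced: U1=1, U2=0, U3=0, U4=0, U5=0, U6=0 [stuck-at-0].
So Y = 0. (Without the fault it would be 1.)

0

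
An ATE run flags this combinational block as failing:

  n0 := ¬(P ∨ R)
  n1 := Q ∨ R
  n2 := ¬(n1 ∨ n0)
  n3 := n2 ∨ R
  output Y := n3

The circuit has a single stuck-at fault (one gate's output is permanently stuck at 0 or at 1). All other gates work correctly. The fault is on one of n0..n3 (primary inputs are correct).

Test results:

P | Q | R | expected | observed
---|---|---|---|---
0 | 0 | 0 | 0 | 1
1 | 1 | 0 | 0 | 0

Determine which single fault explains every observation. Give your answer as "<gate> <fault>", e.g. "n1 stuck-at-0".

n0 stuck-at-0

Fault-free values for test 1 (P=0, Q=0, R=0): n0=1, n1=0, n2=0, n3=0, giving Y=0. Observed 1.
Test 1: faults giving observed 1 are {n0 stuck-at-0, n2 stuck-at-1, n3 stuck-at-1}.
Test 2 (P=1, Q=1, R=0): fault-free n0=0, n1=1, n2=0, n3=0 → 0; observed 0. Eliminates n2 stuck-at-1, n3 stuck-at-1.
Only n0 stuck-at-0 is consistent with every test.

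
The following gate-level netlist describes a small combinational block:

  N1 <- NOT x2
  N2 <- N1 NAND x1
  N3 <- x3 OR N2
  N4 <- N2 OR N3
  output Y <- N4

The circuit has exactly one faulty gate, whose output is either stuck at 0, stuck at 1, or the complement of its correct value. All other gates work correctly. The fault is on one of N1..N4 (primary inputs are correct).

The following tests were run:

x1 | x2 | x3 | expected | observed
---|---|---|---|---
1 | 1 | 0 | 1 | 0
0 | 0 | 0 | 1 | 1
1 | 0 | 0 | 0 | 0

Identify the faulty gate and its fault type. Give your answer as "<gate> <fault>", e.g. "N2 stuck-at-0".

Fault-free values for test 1 (x1=1, x2=1, x3=0): N1=0, N2=1, N3=1, N4=1, giving Y=1. Observed 0.
Test 1: faults giving observed 0 are {N1 stuck-at-1, N1 inverted output, N2 stuck-at-0, N2 inverted output, N4 stuck-at-0, N4 inverted output}.
Test 2 (x1=0, x2=0, x3=0): fault-free N1=1, N2=1, N3=1, N4=1 → 1; observed 1. Eliminates N2 stuck-at-0, N2 inverted output, N4 stuck-at-0, N4 inverted output.
Test 3 (x1=1, x2=0, x3=0): fault-free N1=1, N2=0, N3=0, N4=0 → 0; observed 0. Eliminates N1 inverted output.
Only N1 stuck-at-1 is consistent with every test.

N1 stuck-at-1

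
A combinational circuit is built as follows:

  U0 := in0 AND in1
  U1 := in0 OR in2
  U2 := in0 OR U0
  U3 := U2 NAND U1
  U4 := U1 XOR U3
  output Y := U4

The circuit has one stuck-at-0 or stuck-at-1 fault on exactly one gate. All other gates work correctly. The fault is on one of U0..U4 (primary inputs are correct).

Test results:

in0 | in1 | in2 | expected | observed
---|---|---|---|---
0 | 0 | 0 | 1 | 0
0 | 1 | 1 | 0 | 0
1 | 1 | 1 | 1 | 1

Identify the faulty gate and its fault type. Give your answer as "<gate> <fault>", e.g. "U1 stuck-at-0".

Fault-free values for test 1 (in0=0, in1=0, in2=0): U0=0, U1=0, U2=0, U3=1, U4=1, giving Y=1. Observed 0.
Test 1: faults giving observed 0 are {U1 stuck-at-1, U3 stuck-at-0, U4 stuck-at-0}.
Test 2 (in0=0, in1=1, in2=1): fault-free U0=0, U1=1, U2=0, U3=1, U4=0 → 0; observed 0. Eliminates U3 stuck-at-0.
Test 3 (in0=1, in1=1, in2=1): fault-free U0=1, U1=1, U2=1, U3=0, U4=1 → 1; observed 1. Eliminates U4 stuck-at-0.
Only U1 stuck-at-1 is consistent with every test.

U1 stuck-at-1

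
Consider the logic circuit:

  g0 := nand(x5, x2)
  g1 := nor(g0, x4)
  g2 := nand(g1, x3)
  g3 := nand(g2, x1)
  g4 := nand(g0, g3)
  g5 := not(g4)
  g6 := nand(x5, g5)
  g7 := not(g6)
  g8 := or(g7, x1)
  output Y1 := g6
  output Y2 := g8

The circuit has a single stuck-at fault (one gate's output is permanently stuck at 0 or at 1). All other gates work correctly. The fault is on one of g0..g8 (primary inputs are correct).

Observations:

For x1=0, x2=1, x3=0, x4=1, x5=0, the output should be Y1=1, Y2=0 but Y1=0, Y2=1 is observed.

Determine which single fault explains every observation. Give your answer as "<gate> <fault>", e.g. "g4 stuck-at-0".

g6 stuck-at-0

Fault-free values for test 1 (x1=0, x2=1, x3=0, x4=1, x5=0): g0=1, g1=0, g2=1, g3=1, g4=0, g5=1, g6=1, g7=0, g8=0, giving Y1=1, Y2=0. Observed Y1=0, Y2=1.
Test 1: faults giving observed Y1=0, Y2=1 are {g6 stuck-at-0}.
Only g6 stuck-at-0 is consistent with every test.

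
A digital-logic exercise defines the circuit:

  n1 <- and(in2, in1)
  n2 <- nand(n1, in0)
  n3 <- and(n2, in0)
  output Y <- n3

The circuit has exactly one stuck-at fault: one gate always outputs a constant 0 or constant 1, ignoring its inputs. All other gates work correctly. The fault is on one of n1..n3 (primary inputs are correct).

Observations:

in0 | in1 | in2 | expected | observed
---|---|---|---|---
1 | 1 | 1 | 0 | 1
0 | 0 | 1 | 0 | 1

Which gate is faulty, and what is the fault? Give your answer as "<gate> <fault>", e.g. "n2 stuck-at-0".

n3 stuck-at-1

Fault-free values for test 1 (in0=1, in1=1, in2=1): n1=1, n2=0, n3=0, giving Y=0. Observed 1.
Test 1: faults giving observed 1 are {n1 stuck-at-0, n2 stuck-at-1, n3 stuck-at-1}.
Test 2 (in0=0, in1=0, in2=1): fault-free n1=0, n2=1, n3=0 → 0; observed 1. Eliminates n1 stuck-at-0, n2 stuck-at-1.
Only n3 stuck-at-1 is consistent with every test.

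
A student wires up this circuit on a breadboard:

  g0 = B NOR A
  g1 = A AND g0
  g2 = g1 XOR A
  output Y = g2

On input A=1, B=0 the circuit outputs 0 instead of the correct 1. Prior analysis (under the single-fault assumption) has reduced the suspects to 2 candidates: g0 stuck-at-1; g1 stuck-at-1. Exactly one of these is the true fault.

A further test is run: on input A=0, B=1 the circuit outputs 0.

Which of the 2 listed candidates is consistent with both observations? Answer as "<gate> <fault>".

g0 stuck-at-1

Evaluate each candidate on input A=0, B=1:
  g0 stuck-at-1: g0=1 [stuck-at-1], g1=0, g2=0 → 0 — matches
  g1 stuck-at-1: g0=0, g1=1 [stuck-at-1], g2=1 → 1 — eliminated
Only g0 stuck-at-1 reproduces the observed 0.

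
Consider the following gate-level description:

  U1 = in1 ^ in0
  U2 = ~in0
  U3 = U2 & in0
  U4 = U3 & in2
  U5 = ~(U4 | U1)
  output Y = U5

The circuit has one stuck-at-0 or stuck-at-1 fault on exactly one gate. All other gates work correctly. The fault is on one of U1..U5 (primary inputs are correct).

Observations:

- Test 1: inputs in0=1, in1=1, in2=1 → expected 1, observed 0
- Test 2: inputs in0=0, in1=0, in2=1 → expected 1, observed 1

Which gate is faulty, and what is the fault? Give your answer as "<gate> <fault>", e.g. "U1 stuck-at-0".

U2 stuck-at-1

Fault-free values for test 1 (in0=1, in1=1, in2=1): U1=0, U2=0, U3=0, U4=0, U5=1, giving Y=1. Observed 0.
Test 1: faults giving observed 0 are {U1 stuck-at-1, U2 stuck-at-1, U3 stuck-at-1, U4 stuck-at-1, U5 stuck-at-0}.
Test 2 (in0=0, in1=0, in2=1): fault-free U1=0, U2=1, U3=0, U4=0, U5=1 → 1; observed 1. Eliminates U1 stuck-at-1, U3 stuck-at-1, U4 stuck-at-1, U5 stuck-at-0.
Only U2 stuck-at-1 is consistent with every test.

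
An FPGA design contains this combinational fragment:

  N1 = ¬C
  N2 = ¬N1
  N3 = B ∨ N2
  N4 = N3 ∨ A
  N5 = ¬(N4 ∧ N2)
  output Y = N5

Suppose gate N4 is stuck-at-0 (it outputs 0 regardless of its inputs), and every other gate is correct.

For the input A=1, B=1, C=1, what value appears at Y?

Propagate with N4 forced: N1=0, N2=1, N3=1, N4=0 [stuck-at-0], N5=1.
So Y = 1. (Without the fault it would be 0.)

1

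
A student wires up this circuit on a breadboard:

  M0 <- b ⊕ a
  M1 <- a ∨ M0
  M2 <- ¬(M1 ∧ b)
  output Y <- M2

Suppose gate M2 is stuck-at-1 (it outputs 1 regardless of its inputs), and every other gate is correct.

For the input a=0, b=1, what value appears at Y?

1

Propagate with M2 forced: M0=1, M1=1, M2=1 [stuck-at-1].
So Y = 1. (Without the fault it would be 0.)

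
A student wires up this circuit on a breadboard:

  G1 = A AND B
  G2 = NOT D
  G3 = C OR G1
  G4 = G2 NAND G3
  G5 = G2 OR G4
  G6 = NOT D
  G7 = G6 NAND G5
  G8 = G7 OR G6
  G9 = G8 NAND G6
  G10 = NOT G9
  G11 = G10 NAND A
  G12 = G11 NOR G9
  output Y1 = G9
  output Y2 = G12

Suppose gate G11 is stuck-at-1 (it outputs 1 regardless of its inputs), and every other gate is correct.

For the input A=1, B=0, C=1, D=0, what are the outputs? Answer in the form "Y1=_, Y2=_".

Propagate with G11 forced: G1=0, G2=1, G3=1, G4=0, G5=1, G6=1, G7=0, G8=1, G9=0, G10=1, G11=1 [stuck-at-1], G12=0.
So the outputs are Y1=0, Y2=0. (Without the fault they would be Y1=0, Y2=1.)

Y1=0, Y2=0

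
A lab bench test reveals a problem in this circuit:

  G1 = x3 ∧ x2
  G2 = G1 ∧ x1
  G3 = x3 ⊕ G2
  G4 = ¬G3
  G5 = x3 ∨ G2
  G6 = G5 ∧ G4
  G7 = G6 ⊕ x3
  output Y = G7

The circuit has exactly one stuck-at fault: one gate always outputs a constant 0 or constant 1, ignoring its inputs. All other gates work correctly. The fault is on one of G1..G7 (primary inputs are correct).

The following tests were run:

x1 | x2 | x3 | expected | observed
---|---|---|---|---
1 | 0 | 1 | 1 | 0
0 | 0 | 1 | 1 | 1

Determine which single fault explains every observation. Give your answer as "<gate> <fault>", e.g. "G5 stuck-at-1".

Fault-free values for test 1 (x1=1, x2=0, x3=1): G1=0, G2=0, G3=1, G4=0, G5=1, G6=0, G7=1, giving Y=1. Observed 0.
Test 1: faults giving observed 0 are {G1 stuck-at-1, G2 stuck-at-1, G3 stuck-at-0, G4 stuck-at-1, G6 stuck-at-1, G7 stuck-at-0}.
Test 2 (x1=0, x2=0, x3=1): fault-free G1=0, G2=0, G3=1, G4=0, G5=1, G6=0, G7=1 → 1; observed 1. Eliminates G2 stuck-at-1, G3 stuck-at-0, G4 stuck-at-1, G6 stuck-at-1, G7 stuck-at-0.
Only G1 stuck-at-1 is consistent with every test.

G1 stuck-at-1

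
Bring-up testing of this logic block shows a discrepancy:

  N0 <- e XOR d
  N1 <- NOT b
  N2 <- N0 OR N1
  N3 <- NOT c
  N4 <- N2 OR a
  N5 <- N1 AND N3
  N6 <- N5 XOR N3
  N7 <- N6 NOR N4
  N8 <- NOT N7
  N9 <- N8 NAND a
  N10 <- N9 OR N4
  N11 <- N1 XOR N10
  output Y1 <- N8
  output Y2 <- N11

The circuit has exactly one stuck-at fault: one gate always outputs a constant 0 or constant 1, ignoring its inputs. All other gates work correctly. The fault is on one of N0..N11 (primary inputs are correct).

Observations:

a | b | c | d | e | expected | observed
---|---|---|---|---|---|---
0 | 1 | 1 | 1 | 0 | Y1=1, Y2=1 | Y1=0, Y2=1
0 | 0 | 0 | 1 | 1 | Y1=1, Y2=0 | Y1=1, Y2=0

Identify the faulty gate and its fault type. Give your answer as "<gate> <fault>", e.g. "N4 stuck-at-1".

Fault-free values for test 1 (a=0, b=1, c=1, d=1, e=0): N0=1, N1=0, N2=1, N3=0, N4=1, N5=0, N6=0, N7=0, N8=1, N9=1, N10=1, N11=1, giving Y1=1, Y2=1. Observed Y1=0, Y2=1.
Test 1: faults giving observed Y1=0, Y2=1 are {N0 stuck-at-0, N2 stuck-at-0, N4 stuck-at-0, N7 stuck-at-1, N8 stuck-at-0}.
Test 2 (a=0, b=0, c=0, d=1, e=1): fault-free N0=0, N1=1, N2=1, N3=1, N4=1, N5=1, N6=0, N7=0, N8=1, N9=1, N10=1, N11=0 → Y1=1, Y2=0; observed Y1=1, Y2=0. Eliminates N2 stuck-at-0, N4 stuck-at-0, N7 stuck-at-1, N8 stuck-at-0.
Only N0 stuck-at-0 is consistent with every test.

N0 stuck-at-0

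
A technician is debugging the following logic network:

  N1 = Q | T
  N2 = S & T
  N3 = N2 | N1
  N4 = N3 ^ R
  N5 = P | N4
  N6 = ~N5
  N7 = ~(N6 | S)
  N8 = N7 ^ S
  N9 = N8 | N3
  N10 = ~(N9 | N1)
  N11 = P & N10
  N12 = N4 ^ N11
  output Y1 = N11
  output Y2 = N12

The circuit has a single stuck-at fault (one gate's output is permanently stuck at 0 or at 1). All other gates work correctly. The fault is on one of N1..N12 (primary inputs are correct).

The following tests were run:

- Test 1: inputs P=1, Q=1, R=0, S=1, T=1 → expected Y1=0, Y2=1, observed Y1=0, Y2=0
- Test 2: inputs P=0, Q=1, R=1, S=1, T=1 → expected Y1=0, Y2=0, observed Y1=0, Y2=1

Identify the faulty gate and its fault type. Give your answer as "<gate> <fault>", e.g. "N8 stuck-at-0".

Fault-free values for test 1 (P=1, Q=1, R=0, S=1, T=1): N1=1, N2=1, N3=1, N4=1, N5=1, N6=0, N7=0, N8=1, N9=1, N10=0, N11=0, N12=1, giving Y1=0, Y2=1. Observed Y1=0, Y2=0.
Test 1: faults giving observed Y1=0, Y2=0 are {N3 stuck-at-0, N4 stuck-at-0, N12 stuck-at-0}.
Test 2 (P=0, Q=1, R=1, S=1, T=1): fault-free N1=1, N2=1, N3=1, N4=0, N5=0, N6=1, N7=0, N8=1, N9=1, N10=0, N11=0, N12=0 → Y1=0, Y2=0; observed Y1=0, Y2=1. Eliminates N4 stuck-at-0, N12 stuck-at-0.
Only N3 stuck-at-0 is consistent with every test.

N3 stuck-at-0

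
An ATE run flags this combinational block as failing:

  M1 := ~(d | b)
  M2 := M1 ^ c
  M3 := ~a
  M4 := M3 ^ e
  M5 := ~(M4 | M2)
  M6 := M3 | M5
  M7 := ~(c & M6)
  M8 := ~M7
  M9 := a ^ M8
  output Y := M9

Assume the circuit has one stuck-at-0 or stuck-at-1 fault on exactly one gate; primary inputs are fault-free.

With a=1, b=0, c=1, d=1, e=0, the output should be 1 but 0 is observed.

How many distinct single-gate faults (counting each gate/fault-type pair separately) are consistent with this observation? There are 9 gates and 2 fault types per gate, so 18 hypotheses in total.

Fault-free: M1=0, M2=1, M3=0, M4=0, M5=0, M6=0, M7=1, M8=0, M9=1 → 1. Observed 0.
  M1: stuck-at-1 ✓; others ✗
  M2: stuck-at-0 ✓; others ✗
  M3: stuck-at-1 ✓; others ✗
  M4: none of the 2 fault types match ✗
  M5: stuck-at-1 ✓; others ✗
  M6: stuck-at-1 ✓; others ✗
  M7: stuck-at-0 ✓; others ✗
  M8: stuck-at-1 ✓; others ✗
  M9: stuck-at-0 ✓; others ✗
Consistent faults: {M1 stuck-at-1, M2 stuck-at-0, M3 stuck-at-1, M5 stuck-at-1, M6 stuck-at-1, M7 stuck-at-0, M8 stuck-at-1, M9 stuck-at-0} — 8 in all.

8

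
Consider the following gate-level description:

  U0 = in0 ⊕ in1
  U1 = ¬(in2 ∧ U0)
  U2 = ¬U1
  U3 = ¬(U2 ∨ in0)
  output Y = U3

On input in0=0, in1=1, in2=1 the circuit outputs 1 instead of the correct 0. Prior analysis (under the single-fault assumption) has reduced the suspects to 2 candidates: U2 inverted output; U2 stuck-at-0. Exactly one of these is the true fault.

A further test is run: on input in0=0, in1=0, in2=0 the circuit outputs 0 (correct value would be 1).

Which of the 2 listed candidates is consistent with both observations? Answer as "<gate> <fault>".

U2 inverted output

Evaluate each candidate on input in0=0, in1=0, in2=0:
  U2 inverted output: U0=0, U1=1, U2=1 [inverted output], U3=0 → 0 — matches
  U2 stuck-at-0: U0=0, U1=1, U2=0 [stuck-at-0], U3=1 → 1 — eliminated
Only U2 inverted output reproduces the observed 0.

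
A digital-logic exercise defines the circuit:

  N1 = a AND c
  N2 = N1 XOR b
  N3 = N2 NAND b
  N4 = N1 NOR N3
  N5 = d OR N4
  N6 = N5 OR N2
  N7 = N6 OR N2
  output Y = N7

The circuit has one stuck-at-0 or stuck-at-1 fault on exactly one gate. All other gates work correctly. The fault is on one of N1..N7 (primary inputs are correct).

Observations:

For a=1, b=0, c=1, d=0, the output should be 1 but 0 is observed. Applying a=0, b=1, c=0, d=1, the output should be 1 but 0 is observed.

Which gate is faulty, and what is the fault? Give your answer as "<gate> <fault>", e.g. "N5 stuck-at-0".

Fault-free values for test 1 (a=1, b=0, c=1, d=0): N1=1, N2=1, N3=1, N4=0, N5=0, N6=1, N7=1, giving Y=1. Observed 0.
Test 1: faults giving observed 0 are {N1 stuck-at-0, N2 stuck-at-0, N7 stuck-at-0}.
Test 2 (a=0, b=1, c=0, d=1): fault-free N1=0, N2=1, N3=0, N4=1, N5=1, N6=1, N7=1 → 1; observed 0. Eliminates N1 stuck-at-0, N2 stuck-at-0.
Only N7 stuck-at-0 is consistent with every test.

N7 stuck-at-0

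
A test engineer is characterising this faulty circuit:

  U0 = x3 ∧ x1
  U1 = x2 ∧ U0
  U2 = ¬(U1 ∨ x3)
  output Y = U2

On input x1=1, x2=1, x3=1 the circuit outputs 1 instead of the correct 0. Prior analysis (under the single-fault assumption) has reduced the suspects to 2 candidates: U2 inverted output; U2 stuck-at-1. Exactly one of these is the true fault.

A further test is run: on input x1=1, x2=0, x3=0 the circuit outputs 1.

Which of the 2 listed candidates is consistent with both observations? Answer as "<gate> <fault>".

Evaluate each candidate on input x1=1, x2=0, x3=0:
  U2 inverted output: U0=0, U1=0, U2=0 [inverted output] → 0 — eliminated
  U2 stuck-at-1: U0=0, U1=0, U2=1 [stuck-at-1] → 1 — matches
Only U2 stuck-at-1 reproduces the observed 1.

U2 stuck-at-1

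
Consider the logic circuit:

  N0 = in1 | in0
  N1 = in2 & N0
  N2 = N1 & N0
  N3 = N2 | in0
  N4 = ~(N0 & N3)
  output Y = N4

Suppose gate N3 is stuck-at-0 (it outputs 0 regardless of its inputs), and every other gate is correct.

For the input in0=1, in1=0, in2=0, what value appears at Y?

Propagate with N3 forced: N0=1, N1=0, N2=0, N3=0 [stuck-at-0], N4=1.
So Y = 1. (Without the fault it would be 0.)

1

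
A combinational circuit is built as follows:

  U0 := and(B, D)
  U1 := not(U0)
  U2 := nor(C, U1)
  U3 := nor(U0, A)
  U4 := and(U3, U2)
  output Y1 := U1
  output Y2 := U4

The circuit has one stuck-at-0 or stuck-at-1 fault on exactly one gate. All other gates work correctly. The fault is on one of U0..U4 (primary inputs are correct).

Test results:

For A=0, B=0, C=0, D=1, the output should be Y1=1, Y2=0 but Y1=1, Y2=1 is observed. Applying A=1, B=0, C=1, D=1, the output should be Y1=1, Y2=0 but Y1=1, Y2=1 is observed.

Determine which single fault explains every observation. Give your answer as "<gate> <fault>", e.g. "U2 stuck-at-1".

U4 stuck-at-1

Fault-free values for test 1 (A=0, B=0, C=0, D=1): U0=0, U1=1, U2=0, U3=1, U4=0, giving Y1=1, Y2=0. Observed Y1=1, Y2=1.
Test 1: faults giving observed Y1=1, Y2=1 are {U2 stuck-at-1, U4 stuck-at-1}.
Test 2 (A=1, B=0, C=1, D=1): fault-free U0=0, U1=1, U2=0, U3=0, U4=0 → Y1=1, Y2=0; observed Y1=1, Y2=1. Eliminates U2 stuck-at-1.
Only U4 stuck-at-1 is consistent with every test.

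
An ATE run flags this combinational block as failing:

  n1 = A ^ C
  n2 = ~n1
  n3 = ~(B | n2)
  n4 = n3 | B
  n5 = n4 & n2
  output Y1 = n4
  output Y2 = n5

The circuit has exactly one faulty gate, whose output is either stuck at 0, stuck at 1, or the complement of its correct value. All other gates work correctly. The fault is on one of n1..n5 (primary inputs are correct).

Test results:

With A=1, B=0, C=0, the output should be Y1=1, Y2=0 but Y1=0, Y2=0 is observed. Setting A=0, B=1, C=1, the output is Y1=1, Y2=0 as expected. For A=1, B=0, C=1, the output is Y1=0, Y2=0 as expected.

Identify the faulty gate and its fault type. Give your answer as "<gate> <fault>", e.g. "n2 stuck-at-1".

n3 stuck-at-0

Fault-free values for test 1 (A=1, B=0, C=0): n1=1, n2=0, n3=1, n4=1, n5=0, giving Y1=1, Y2=0. Observed Y1=0, Y2=0.
Test 1: faults giving observed Y1=0, Y2=0 are {n1 stuck-at-0, n1 inverted output, n2 stuck-at-1, n2 inverted output, n3 stuck-at-0, n3 inverted output, n4 stuck-at-0, n4 inverted output}.
Test 2 (A=0, B=1, C=1): fault-free n1=1, n2=0, n3=0, n4=1, n5=0 → Y1=1, Y2=0; observed Y1=1, Y2=0. Eliminates n1 stuck-at-0, n1 inverted output, n2 stuck-at-1, n2 inverted output, n4 stuck-at-0, n4 inverted output.
Test 3 (A=1, B=0, C=1): fault-free n1=0, n2=1, n3=0, n4=0, n5=0 → Y1=0, Y2=0; observed Y1=0, Y2=0. Eliminates n3 inverted output.
Only n3 stuck-at-0 is consistent with every test.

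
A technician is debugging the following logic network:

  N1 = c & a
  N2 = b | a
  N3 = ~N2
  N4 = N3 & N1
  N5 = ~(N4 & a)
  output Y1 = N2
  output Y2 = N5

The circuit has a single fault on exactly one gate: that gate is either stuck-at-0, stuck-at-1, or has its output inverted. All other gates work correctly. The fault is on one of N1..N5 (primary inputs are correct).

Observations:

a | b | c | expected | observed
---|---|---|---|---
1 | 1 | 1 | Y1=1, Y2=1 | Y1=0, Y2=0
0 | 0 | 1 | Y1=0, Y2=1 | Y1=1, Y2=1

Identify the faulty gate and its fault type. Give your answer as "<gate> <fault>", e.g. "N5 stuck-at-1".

N2 inverted output

Fault-free values for test 1 (a=1, b=1, c=1): N1=1, N2=1, N3=0, N4=0, N5=1, giving Y1=1, Y2=1. Observed Y1=0, Y2=0.
Test 1: faults giving observed Y1=0, Y2=0 are {N2 stuck-at-0, N2 inverted output}.
Test 2 (a=0, b=0, c=1): fault-free N1=0, N2=0, N3=1, N4=0, N5=1 → Y1=0, Y2=1; observed Y1=1, Y2=1. Eliminates N2 stuck-at-0.
Only N2 inverted output is consistent with every test.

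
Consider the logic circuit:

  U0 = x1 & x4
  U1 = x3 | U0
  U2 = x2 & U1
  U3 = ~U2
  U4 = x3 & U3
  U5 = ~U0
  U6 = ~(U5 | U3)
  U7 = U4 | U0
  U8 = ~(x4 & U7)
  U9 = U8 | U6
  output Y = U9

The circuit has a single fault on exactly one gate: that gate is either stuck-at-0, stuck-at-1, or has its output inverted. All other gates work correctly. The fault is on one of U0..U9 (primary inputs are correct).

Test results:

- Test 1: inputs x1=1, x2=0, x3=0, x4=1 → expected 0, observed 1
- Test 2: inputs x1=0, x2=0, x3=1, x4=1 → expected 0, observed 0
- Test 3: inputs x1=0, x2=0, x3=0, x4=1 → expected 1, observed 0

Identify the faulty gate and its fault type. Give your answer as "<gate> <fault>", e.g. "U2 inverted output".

Fault-free values for test 1 (x1=1, x2=0, x3=0, x4=1): U0=1, U1=1, U2=0, U3=1, U4=0, U5=0, U6=0, U7=1, U8=0, U9=0, giving Y=0. Observed 1.
Test 1: faults giving observed 1 are {U0 stuck-at-0, U0 inverted output, U2 stuck-at-1, U2 inverted output, U3 stuck-at-0, U3 inverted output, U6 stuck-at-1, U6 inverted output, U7 stuck-at-0, U7 inverted output, U8 stuck-at-1, U8 inverted output, U9 stuck-at-1, U9 inverted output}.
Test 2 (x1=0, x2=0, x3=1, x4=1): fault-free U0=0, U1=1, U2=0, U3=1, U4=1, U5=1, U6=0, U7=1, U8=0, U9=0 → 0; observed 0. Eliminates U2 stuck-at-1, U2 inverted output, U3 stuck-at-0, U3 inverted output, U6 stuck-at-1, U6 inverted output, U7 stuck-at-0, U7 inverted output, U8 stuck-at-1, U8 inverted output, U9 stuck-at-1, U9 inverted output.
Test 3 (x1=0, x2=0, x3=0, x4=1): fault-free U0=0, U1=0, U2=0, U3=1, U4=0, U5=1, U6=0, U7=0, U8=1, U9=1 → 1; observed 0. Eliminates U0 stuck-at-0.
Only U0 inverted output is consistent with every test.

U0 inverted output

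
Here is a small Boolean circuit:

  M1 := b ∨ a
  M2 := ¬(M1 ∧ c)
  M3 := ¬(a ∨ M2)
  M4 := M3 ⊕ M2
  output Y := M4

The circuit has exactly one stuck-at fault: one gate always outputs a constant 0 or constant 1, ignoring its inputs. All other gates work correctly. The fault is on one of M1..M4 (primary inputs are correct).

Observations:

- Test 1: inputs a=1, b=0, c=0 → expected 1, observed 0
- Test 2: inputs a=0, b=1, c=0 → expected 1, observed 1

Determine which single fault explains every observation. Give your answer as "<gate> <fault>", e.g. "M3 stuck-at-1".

Fault-free values for test 1 (a=1, b=0, c=0): M1=1, M2=1, M3=0, M4=1, giving Y=1. Observed 0.
Test 1: faults giving observed 0 are {M2 stuck-at-0, M3 stuck-at-1, M4 stuck-at-0}.
Test 2 (a=0, b=1, c=0): fault-free M1=1, M2=1, M3=0, M4=1 → 1; observed 1. Eliminates M3 stuck-at-1, M4 stuck-at-0.
Only M2 stuck-at-0 is consistent with every test.

M2 stuck-at-0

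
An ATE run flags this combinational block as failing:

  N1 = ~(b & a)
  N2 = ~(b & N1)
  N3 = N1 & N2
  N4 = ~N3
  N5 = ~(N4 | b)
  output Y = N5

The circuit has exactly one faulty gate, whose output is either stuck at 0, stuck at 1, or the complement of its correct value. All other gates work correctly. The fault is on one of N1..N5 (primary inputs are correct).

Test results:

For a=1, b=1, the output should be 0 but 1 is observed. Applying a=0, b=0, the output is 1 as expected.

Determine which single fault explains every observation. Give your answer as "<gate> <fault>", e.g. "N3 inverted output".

N5 stuck-at-1

Fault-free values for test 1 (a=1, b=1): N1=0, N2=1, N3=0, N4=1, N5=0, giving Y=0. Observed 1.
Test 1: faults giving observed 1 are {N5 stuck-at-1, N5 inverted output}.
Test 2 (a=0, b=0): fault-free N1=1, N2=1, N3=1, N4=0, N5=1 → 1; observed 1. Eliminates N5 inverted output.
Only N5 stuck-at-1 is consistent with every test.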